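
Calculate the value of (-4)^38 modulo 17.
Using Fermat: (-4)^{16} ≡ 1 mod 17. 38 ≡ 6 mod 16. So (-4)^{38} ≡ (-4)^{6} ≡ 16 mod 17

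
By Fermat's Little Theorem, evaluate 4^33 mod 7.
By Fermat: 4^{6} ≡ 1 mod 7. 33 = 5×6 + 3. So 4^{33} ≡ 4^{3} ≡ 1 mod 7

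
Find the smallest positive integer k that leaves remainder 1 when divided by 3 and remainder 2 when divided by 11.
M = 3 × 11 = 33. M₁ = 11, y₁ ≡ 2 (mod 3). M₂ = 3, y₂ ≡ 4 (mod 11). k = 1×11×2 + 2×3×4 ≡ 13 (mod 33)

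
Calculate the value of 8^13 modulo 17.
By repeated squaring (mod 17): 8^{1}≡8, 8^{2}≡13, 8^{4}≡16, 8^{8}≡1. Then 8^{13} = 8^{8+4+1} ≡ 1 × 16 × 8 ≡ 9 (mod 17)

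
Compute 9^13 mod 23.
By repeated squaring (mod 23): 9^{1}≡9, 9^{2}≡12, 9^{4}≡6, 9^{8}≡13. Then 9^{13} = 9^{8+4+1} ≡ 13 × 6 × 9 ≡ 12 (mod 23)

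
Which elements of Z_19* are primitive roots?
There are φ(18) = 6 primitive roots mod 19: {2, 3, 10, 13, 14, 15}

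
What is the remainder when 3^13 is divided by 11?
Using Fermat: 3^{10} ≡ 1 mod 11. 13 ≡ 3 mod 10. So 3^{13} ≡ 3^{3} ≡ 5 mod 11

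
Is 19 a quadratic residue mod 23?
By Euler's criterion: 19^{11} ≡ 22 (mod 23). Since this equals -1 (≡ 22), 19 is not a QR.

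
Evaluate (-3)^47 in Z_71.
By repeated squaring (mod 71): (-3)^{1}≡68, (-3)^{2}≡9, (-3)^{4}≡10, (-3)^{8}≡29, (-3)^{16}≡60, (-3)^{32}≡50. Then (-3)^{47} = (-3)^{32+8+4+2+1} ≡ 50 × 29 × 10 × 9 × 68 ≡ 65 (mod 71)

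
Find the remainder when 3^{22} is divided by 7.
By Fermat: 3^{6} ≡ 1 mod 7. 22 = 3×6 + 4. So 3^{22} ≡ 3^{4} ≡ 4 mod 7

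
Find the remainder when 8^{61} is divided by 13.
By Fermat: 8^{12} ≡ 1 mod 13. 61 = 5×12 + 1. So 8^{61} ≡ 8^{1} ≡ 8 mod 13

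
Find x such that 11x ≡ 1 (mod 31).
Since 31 is prime, by Fermat 11^(-1) ≡ 11^{29} ≡ 17 (mod 31). Verify: 11 × 17 = 187 ≡ 1 (mod 31)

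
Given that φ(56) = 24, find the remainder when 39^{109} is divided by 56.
By Euler: 39^{24} ≡ 1 mod 56 since gcd(39, 56) = 1. 109 = 4×24 + 13. So 39^{109} ≡ 39^{13} ≡ 39 mod 56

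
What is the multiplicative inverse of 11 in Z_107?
Since 107 is prime, by Fermat 11^(-1) ≡ 11^{105} ≡ 39 mod 107. Verify: 11 × 39 = 429 ≡ 1 mod 107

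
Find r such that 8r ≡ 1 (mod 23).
Since 23 is prime, by Fermat 8^(-1) ≡ 8^{21} ≡ 3 (mod 23). Verify: 8 × 3 = 24 ≡ 1 (mod 23)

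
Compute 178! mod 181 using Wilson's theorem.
(180)! = (178)! × (179) × (180) ≡ -1 mod 181. So (178)! ≡ -1 × [(180)(179)]^(-1) ≡ 90 mod 181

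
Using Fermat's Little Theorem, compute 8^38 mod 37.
By Fermat: 8^{36} ≡ 1 (mod 37). So 8^{38} = 8^{36} · 8^{2} ≡ 8^{2} ≡ 27 (mod 37)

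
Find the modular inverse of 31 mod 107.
Since 107 is prime, by Fermat 31^(-1) ≡ 31^{105} ≡ 38 (mod 107). Verify: 31 × 38 = 1178 ≡ 1 (mod 107)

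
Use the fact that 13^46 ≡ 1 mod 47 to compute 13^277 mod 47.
By Fermat: 13^{46} ≡ 1 mod 47. 277 ≡ 1 mod 46. So 13^{277} ≡ 13^{1} ≡ 13 mod 47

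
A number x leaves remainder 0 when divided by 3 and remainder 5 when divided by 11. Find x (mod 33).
M = 3 × 11 = 33. M₁ = 11, y₁ ≡ 2 (mod 3). M₂ = 3, y₂ ≡ 4 (mod 11). x = 0×11×2 + 5×3×4 ≡ 27 (mod 33)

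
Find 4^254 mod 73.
Using Fermat: 4^{72} ≡ 1 mod 73. 254 ≡ 38 mod 72. So 4^{254} ≡ 4^{38} ≡ 16 mod 73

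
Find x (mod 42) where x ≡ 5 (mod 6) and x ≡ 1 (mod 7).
M = 6 × 7 = 42. M₁ = 7, y₁ ≡ 1 (mod 6). M₂ = 6, y₂ ≡ 6 (mod 7). x = 5×7×1 + 1×6×6 ≡ 29 (mod 42)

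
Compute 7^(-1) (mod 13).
Since 13 is prime, by Fermat 7^(-1) ≡ 7^{11} ≡ 2 (mod 13). Verify: 7 × 2 = 14 ≡ 1 (mod 13)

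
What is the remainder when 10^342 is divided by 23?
Using Fermat: 10^{22} ≡ 1 (mod 23). 342 ≡ 12 (mod 22). So 10^{342} ≡ 10^{12} ≡ 13 (mod 23)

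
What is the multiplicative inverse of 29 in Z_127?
Since 127 is prime, by Fermat 29^(-1) ≡ 29^{125} ≡ 92 mod 127. Verify: 29 × 92 = 2668 ≡ 1 mod 127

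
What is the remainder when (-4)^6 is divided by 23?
By repeated squaring mod 23: (-4)^{1}≡19, (-4)^{2}≡16, (-4)^{4}≡3. Then (-4)^{6} = (-4)^{4+2} ≡ 3 × 16 ≡ 2 mod 23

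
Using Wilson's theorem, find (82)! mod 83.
By Wilson's theorem, (82)! ≡ -1 ≡ 82 (mod 83)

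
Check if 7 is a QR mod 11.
By Euler's criterion: 7^{5} ≡ 10 mod 11. Since this equals -1 (≡ 10), 7 is not a QR.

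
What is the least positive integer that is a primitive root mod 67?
g = 2. Powers: [2, 4, 8, 16, 32, 64, 61, 55, 43, ...] generates all 66 non-zero residues.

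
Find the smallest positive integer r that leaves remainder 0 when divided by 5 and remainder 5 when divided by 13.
M = 5 × 13 = 65. M₁ = 13, y₁ ≡ 2 mod 5. M₂ = 5, y₂ ≡ 8 mod 13. r = 0×13×2 + 5×5×8 ≡ 5 mod 65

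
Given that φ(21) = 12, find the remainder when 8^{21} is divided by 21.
By Euler: 8^{12} ≡ 1 (mod 21) since gcd(8, 21) = 1. 21 = 1×12 + 9. So 8^{21} ≡ 8^{9} ≡ 8 (mod 21)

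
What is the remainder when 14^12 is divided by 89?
By repeated squaring mod 89: 14^{1}≡14, 14^{2}≡18, 14^{4}≡57, 14^{8}≡45. Then 14^{12} = 14^{8+4} ≡ 45 × 57 ≡ 73 mod 89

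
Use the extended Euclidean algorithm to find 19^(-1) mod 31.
Extended GCD: 19(-13) + 31(8) = 1. So 19^(-1) ≡ -13 ≡ 18 (mod 31). Verify: 19 × 18 = 342 ≡ 1 (mod 31)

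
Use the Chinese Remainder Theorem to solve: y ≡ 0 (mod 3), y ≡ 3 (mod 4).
M = 3 × 4 = 12. M₁ = 4, y₁ ≡ 1 (mod 3). M₂ = 3, y₂ ≡ 3 (mod 4). y = 0×4×1 + 3×3×3 ≡ 3 (mod 12)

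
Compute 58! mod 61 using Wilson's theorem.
(60)! = (58)! × (59) × (60) ≡ -1 mod 61. So (58)! ≡ -1 × [(60)(59)]^(-1) ≡ 30 mod 61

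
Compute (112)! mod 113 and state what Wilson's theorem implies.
(112)! mod 113 = 112. Since this equals -1 (mod 113), Wilson confirms 113 is prime.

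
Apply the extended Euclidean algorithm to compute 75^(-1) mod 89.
Extended GCD: 75(19) + 89(-16) = 1. So 75^(-1) ≡ 19 mod 89. Verify: 75 × 19 = 1425 ≡ 1 mod 89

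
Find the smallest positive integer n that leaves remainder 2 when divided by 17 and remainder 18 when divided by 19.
M = 17 × 19 = 323. M₁ = 19, y₁ ≡ 9 (mod 17). M₂ = 17, y₂ ≡ 9 (mod 19). n = 2×19×9 + 18×17×9 ≡ 189 (mod 323)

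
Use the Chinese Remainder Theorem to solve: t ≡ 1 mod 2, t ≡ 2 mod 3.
M = 2 × 3 = 6. M₁ = 3, y₁ ≡ 1 mod 2. M₂ = 2, y₂ ≡ 2 mod 3. t = 1×3×1 + 2×2×2 ≡ 5 mod 6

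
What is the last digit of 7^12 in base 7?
By repeated squaring mod 7: 7^{1}≡0, 7^{2}≡0, 7^{4}≡0, 7^{8}≡0. Then 7^{12} = 7^{8+4} ≡ 0 × 0 ≡ 0 mod 7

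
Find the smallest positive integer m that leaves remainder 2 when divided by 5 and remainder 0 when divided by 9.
M = 5 × 9 = 45. M₁ = 9, y₁ ≡ 4 (mod 5). M₂ = 5, y₂ ≡ 2 (mod 9). m = 2×9×4 + 0×5×2 ≡ 27 (mod 45)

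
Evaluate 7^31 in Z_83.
By repeated squaring (mod 83): 7^{1}≡7, 7^{2}≡49, 7^{4}≡77, 7^{8}≡36, 7^{16}≡51. Then 7^{31} = 7^{16+8+4+2+1} ≡ 51 × 36 × 77 × 49 × 7 ≡ 4 (mod 83)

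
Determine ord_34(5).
Powers of 5 mod 34: 5^1≡5, 5^2≡25, 5^3≡23, 5^4≡13, 5^5≡31, 5^6≡19, 5^7≡27, 5^8≡33, 5^9≡29, 5^10≡9, 5^11≡11, 5^12≡21, 5^13≡3, 5^14≡15, 5^15≡7, 5^16≡1. Order = 16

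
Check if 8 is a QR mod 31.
By Euler's criterion: 8^{15} ≡ 1 mod 31. Since this equals 1, 8 is a QR.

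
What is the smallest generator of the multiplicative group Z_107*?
g = 2. Powers: [2, 4, 8, 16, 32, 64, ...] generates all 106 non-zero residues.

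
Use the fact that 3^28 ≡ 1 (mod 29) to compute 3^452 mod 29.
By Fermat: 3^{28} ≡ 1 (mod 29). 452 ≡ 4 (mod 28). So 3^{452} ≡ 3^{4} ≡ 23 (mod 29)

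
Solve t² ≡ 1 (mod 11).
The square roots of 1 mod 11 are 1 and 10. Verify: 1² = 1 ≡ 1 (mod 11)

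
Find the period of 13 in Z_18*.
Powers of 13 mod 18: 13^1≡13, 13^2≡7, 13^3≡1. Order = 3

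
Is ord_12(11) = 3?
Powers of 11 mod 12: 11^1≡11, 11^2≡1. Already 11^2≡1, so the order is 2 < 3. No, the actual order is 2.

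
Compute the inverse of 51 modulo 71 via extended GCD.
Extended GCD: 51(-32) + 71(23) = 1. So 51^(-1) ≡ -32 ≡ 39 mod 71. Verify: 51 × 39 = 1989 ≡ 1 mod 71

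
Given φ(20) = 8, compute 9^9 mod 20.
By Euler: 9^{8} ≡ 1 (mod 20) since gcd(9, 20) = 1. 9 = 1×8 + 1. So 9^{9} ≡ 9^{1} ≡ 9 (mod 20)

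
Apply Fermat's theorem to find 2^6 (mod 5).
By Fermat: 2^{4} ≡ 1 (mod 5). So 2^{6} = 2^{4} · 2^{2} ≡ 2^{2} ≡ 4 (mod 5)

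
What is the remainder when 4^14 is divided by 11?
Using Fermat: 4^{10} ≡ 1 (mod 11). 14 ≡ 4 (mod 10). So 4^{14} ≡ 4^{4} ≡ 3 (mod 11)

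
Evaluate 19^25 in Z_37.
By repeated squaring (mod 37): 19^{1}≡19, 19^{2}≡28, 19^{4}≡7, 19^{8}≡12, 19^{16}≡33. Then 19^{25} = 19^{16+8+1} ≡ 33 × 12 × 19 ≡ 13 (mod 37)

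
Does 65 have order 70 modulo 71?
ord_71(65) divides 70. For each prime q|70: 65^{35}≡70, 65^{14}≡5, 65^{10}≡20, none ≡ 1. So 65 has order 70 and is a primitive root mod 71.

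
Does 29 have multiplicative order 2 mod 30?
Powers of 29 mod 30: 29^1≡29, 29^2≡1. First k with 29^k≡1 is k=2. Yes, ord_30(29) = 2.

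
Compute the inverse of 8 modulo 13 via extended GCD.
Extended GCD: 8(5) + 13(-3) = 1. So 8^(-1) ≡ 5 mod 13. Verify: 8 × 5 = 40 ≡ 1 mod 13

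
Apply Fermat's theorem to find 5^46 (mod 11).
By Fermat: 5^{10} ≡ 1 (mod 11). 46 = 4×10 + 6. So 5^{46} ≡ 5^{6} ≡ 5 (mod 11)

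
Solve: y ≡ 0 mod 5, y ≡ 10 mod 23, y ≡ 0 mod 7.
M = 5 × 23 × 7 = 805. M₁ = 161, y₁ ≡ 1 mod 5. M₂ = 35, y₂ ≡ 2 mod 23. M₃ = 115, y₃ ≡ 5 mod 7. y = 0×161×1 + 10×35×2 + 0×115×5 ≡ 700 mod 805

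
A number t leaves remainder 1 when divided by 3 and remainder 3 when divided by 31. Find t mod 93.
M = 3 × 31 = 93. M₁ = 31, y₁ ≡ 1 mod 3. M₂ = 3, y₂ ≡ 21 mod 31. t = 1×31×1 + 3×3×21 ≡ 34 mod 93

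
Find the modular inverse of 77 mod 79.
Since 79 is prime, by Fermat 77^(-1) ≡ 77^{77} ≡ 39 mod 79. Verify: 77 × 39 = 3003 ≡ 1 mod 79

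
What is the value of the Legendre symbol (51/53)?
(51/53) = 51^{26} mod 53 = -1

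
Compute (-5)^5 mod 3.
Using Fermat: (-5)^{2} ≡ 1 mod 3. 5 ≡ 1 mod 2. So (-5)^{5} ≡ (-5)^{1} ≡ 1 mod 3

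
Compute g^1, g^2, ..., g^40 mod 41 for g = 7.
7^1, 7^2, ..., 7^{40} mod 41: [7, 8, 15, 23, 38, 20, 17, 37, 13, 9, 22, 31, 12, 2, 14, 16, 30, 5, 35, 40, 34, 33, 26, 18, 3, 21, 24, 4, 28, 32, 19, 10, 29, 39, 27, 25, 11, 36, 6, 1]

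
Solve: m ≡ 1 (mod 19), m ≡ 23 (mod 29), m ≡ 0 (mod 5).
M = 19 × 29 × 5 = 2755. M₁ = 145, y₁ ≡ 8 (mod 19). M₂ = 95, y₂ ≡ 11 (mod 29). M₃ = 551, y₃ ≡ 1 (mod 5). m = 1×145×8 + 23×95×11 + 0×551×1 ≡ 400 (mod 2755)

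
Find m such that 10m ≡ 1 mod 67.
Since 67 is prime, by Fermat 10^(-1) ≡ 10^{65} ≡ 47 mod 67. Verify: 10 × 47 = 470 ≡ 1 mod 67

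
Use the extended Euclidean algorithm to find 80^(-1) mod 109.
Extended GCD: 80(15) + 109(-11) = 1. So 80^(-1) ≡ 15 mod 109. Verify: 80 × 15 = 1200 ≡ 1 mod 109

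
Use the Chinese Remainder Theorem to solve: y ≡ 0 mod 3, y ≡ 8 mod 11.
M = 3 × 11 = 33. M₁ = 11, y₁ ≡ 2 mod 3. M₂ = 3, y₂ ≡ 4 mod 11. y = 0×11×2 + 8×3×4 ≡ 30 mod 33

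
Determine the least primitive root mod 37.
g = 2. Powers: [2, 4, 8, 16, 32, 27, 17, 34, ...] generates all 36 non-zero residues.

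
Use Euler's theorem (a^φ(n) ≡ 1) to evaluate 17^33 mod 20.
By Euler: 17^{8} ≡ 1 (mod 20) since gcd(17, 20) = 1. 33 = 4×8 + 1. So 17^{33} ≡ 17^{1} ≡ 17 (mod 20)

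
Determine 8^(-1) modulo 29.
Since 29 is prime, by Fermat 8^(-1) ≡ 8^{27} ≡ 11 (mod 29). Verify: 8 × 11 = 88 ≡ 1 (mod 29)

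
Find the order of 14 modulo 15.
Powers of 14 mod 15: 14^1≡14, 14^2≡1. ord_15(14) = 2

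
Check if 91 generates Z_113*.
91^{56} ≡ 1 (mod 113) and 56 < 112, so ord_113(91) = 56 ≠ 112 and 91 is not a primitive root.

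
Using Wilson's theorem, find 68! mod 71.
(70)! = (68)! × (69) × (70) ≡ -1 mod 71. So (68)! ≡ -1 × [(70)(69)]^(-1) ≡ 35 mod 71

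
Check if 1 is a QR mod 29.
By Euler's criterion: 1^{14} ≡ 1 (mod 29). Since this equals 1, 1 is a QR.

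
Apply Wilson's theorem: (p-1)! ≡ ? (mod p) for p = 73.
By Wilson's theorem, (72)! ≡ -1 ≡ 72 mod 73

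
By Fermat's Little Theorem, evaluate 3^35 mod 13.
By Fermat: 3^{12} ≡ 1 (mod 13). 35 = 2×12 + 11. So 3^{35} ≡ 3^{11} ≡ 9 (mod 13)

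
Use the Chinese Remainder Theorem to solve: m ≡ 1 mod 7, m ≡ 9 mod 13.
M = 7 × 13 = 91. M₁ = 13, y₁ ≡ 6 mod 7. M₂ = 7, y₂ ≡ 2 mod 13. m = 1×13×6 + 9×7×2 ≡ 22 mod 91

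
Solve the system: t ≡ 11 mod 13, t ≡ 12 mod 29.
M = 13 × 29 = 377. M₁ = 29, y₁ ≡ 9 mod 13. M₂ = 13, y₂ ≡ 9 mod 29. t = 11×29×9 + 12×13×9 ≡ 128 mod 377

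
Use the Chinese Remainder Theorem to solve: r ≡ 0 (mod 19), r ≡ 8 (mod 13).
M = 19 × 13 = 247. M₁ = 13, y₁ ≡ 3 (mod 19). M₂ = 19, y₂ ≡ 11 (mod 13). r = 0×13×3 + 8×19×11 ≡ 190 (mod 247)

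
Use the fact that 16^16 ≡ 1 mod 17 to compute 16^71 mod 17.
By Fermat: 16^{16} ≡ 1 mod 17. 71 = 4×16 + 7. So 16^{71} ≡ 16^{7} ≡ 16 mod 17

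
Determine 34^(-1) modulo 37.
Since 37 is prime, by Fermat 34^(-1) ≡ 34^{35} ≡ 12 (mod 37). Verify: 34 × 12 = 408 ≡ 1 (mod 37)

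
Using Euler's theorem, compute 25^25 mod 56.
By Euler: 25^{24} ≡ 1 mod 56 since gcd(25, 56) = 1. 25 = 1×24 + 1. So 25^{25} ≡ 25^{1} ≡ 25 mod 56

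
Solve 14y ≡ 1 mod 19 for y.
Since 19 is prime, by Fermat 14^(-1) ≡ 14^{17} ≡ 15 mod 19. Verify: 14 × 15 = 210 ≡ 1 mod 19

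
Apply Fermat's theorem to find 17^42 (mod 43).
By Fermat's Little Theorem, 17^{42} ≡ 1 (mod 43) since 43 is prime and gcd(17, 43) = 1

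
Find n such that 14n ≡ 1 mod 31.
Since 31 is prime, by Fermat 14^(-1) ≡ 14^{29} ≡ 20 mod 31. Verify: 14 × 20 = 280 ≡ 1 mod 31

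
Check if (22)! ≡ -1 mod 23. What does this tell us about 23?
(22)! mod 23 = 22. Since this equals -1 mod 23, Wilson confirms 23 is prime.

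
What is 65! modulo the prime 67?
(66)! = (65)! × (66) ≡ -1 mod 67. So (65)! ≡ -1 × (66)^(-1) ≡ (-1)×(-1) = 1 mod 67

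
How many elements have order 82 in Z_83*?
There are φ(83-1) = φ(82) = 40 primitive roots modulo 83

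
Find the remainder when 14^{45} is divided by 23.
By Fermat: 14^{22} ≡ 1 mod 23. 45 = 2×22 + 1. So 14^{45} ≡ 14^{1} ≡ 14 mod 23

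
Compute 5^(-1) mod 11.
Since 11 is prime, by Fermat 5^(-1) ≡ 5^{9} ≡ 9 mod 11. Verify: 5 × 9 = 45 ≡ 1 mod 11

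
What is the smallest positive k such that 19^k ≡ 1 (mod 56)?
Powers of 19 mod 56: 19^1≡19, 19^2≡25, 19^3≡27, 19^4≡9, 19^5≡3, 19^6≡1. So the order of 19 is 6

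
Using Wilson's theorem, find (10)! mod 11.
By Wilson's theorem, (10)! ≡ -1 ≡ 10 mod 11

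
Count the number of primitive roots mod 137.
There are φ(137-1) = φ(136) = 64 primitive roots modulo 137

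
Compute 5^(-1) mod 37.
Since 37 is prime, by Fermat 5^(-1) ≡ 5^{35} ≡ 15 mod 37. Verify: 5 × 15 = 75 ≡ 1 mod 37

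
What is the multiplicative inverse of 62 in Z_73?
Since 73 is prime, by Fermat 62^(-1) ≡ 62^{71} ≡ 53 mod 73. Verify: 62 × 53 = 3286 ≡ 1 mod 73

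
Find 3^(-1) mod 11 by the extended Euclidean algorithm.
Extended GCD: 3(4) + 11(-1) = 1. So 3^(-1) ≡ 4 mod 11. Verify: 3 × 4 = 12 ≡ 1 mod 11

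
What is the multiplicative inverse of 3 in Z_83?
Since 83 is prime, by Fermat 3^(-1) ≡ 3^{81} ≡ 28 (mod 83). Verify: 3 × 28 = 84 ≡ 1 (mod 83)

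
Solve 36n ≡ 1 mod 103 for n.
Since 103 is prime, by Fermat 36^(-1) ≡ 36^{101} ≡ 83 mod 103. Verify: 36 × 83 = 2988 ≡ 1 mod 103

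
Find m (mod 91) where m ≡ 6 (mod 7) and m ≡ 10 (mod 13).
M = 7 × 13 = 91. M₁ = 13, y₁ ≡ 6 (mod 7). M₂ = 7, y₂ ≡ 2 (mod 13). m = 6×13×6 + 10×7×2 ≡ 62 (mod 91)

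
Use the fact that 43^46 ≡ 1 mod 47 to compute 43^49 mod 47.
By Fermat: 43^{46} ≡ 1 mod 47. So 43^{49} = 43^{46} · 43^{3} ≡ 43^{3} ≡ 30 mod 47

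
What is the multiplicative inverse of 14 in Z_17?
Since 17 is prime, by Fermat 14^(-1) ≡ 14^{15} ≡ 11 (mod 17). Verify: 14 × 11 = 154 ≡ 1 (mod 17)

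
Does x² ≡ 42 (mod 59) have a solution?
By Euler's criterion: 42^{29} ≡ 58 (mod 59). Since this equals -1 (≡ 58), 42 is not a QR.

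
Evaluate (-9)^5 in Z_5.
Using Fermat: (-9)^{4} ≡ 1 mod 5. 5 ≡ 1 mod 4. So (-9)^{5} ≡ (-9)^{1} ≡ 1 mod 5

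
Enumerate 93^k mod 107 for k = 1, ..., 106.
93^1, 93^2, ..., 93^{106} mod 107: [93, 89, 38, 3, 65, 53, 7, 9, 88, 52, 21, 27, 50, 49, 63, 81, 43, 40, 82, 29, 22, 13, 32, 87, 66, 39, 96, 47, 91, 10, 74, 34, 59, 30, 8, 102, 70, 90, 24, 92, 103, 56, 72, 62, 95, 61, 2, 79, 71, 76, 6, 23, 106, 14, 18, 69, 104, 42, 54, 100, 98, 19, 55, 86, 80, 57, 58, 44, 26, 64, 67, 25, 78, 85, 94, 75, 20, 41, 68, 11, 60, 16, 97, 33, 73, 48, 77, 99, 5, 37, 17, 83, 15, 4, 51, 35, 45, 12, 46, 105, 28, 36, 31, 101, 84, 1]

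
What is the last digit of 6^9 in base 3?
By repeated squaring (mod 3): 6^{1}≡0, 6^{2}≡0, 6^{4}≡0, 6^{8}≡0. Then 6^{9} = 6^{8+1} ≡ 0 × 0 ≡ 0 (mod 3)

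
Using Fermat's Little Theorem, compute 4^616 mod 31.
By Fermat: 4^{30} ≡ 1 (mod 31). 616 ≡ 16 (mod 30). So 4^{616} ≡ 4^{16} ≡ 4 (mod 31)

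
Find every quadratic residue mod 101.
QRs mod 101: {1, 4, 5, 6, 9, 13, 14, 16, 17, 19, 20, 21, 22, 23, 24, 25, 30, 31, 33, 36, 37, 43, 45, 47, 49, 52, 54, 56, 58, 64, 65, 68, 70, 71, 76, 77, 78, 79, 80, 81, 82, 84, 85, 87, 88, 92, 95, 96, 97, 100}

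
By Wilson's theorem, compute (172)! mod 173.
By Wilson's theorem, (172)! ≡ -1 ≡ 172 mod 173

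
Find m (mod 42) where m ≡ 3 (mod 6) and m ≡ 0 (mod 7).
M = 6 × 7 = 42. M₁ = 7, y₁ ≡ 1 (mod 6). M₂ = 6, y₂ ≡ 6 (mod 7). m = 3×7×1 + 0×6×6 ≡ 21 (mod 42)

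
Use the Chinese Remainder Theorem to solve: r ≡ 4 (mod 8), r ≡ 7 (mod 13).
M = 8 × 13 = 104. M₁ = 13, y₁ ≡ 5 (mod 8). M₂ = 8, y₂ ≡ 5 (mod 13). r = 4×13×5 + 7×8×5 ≡ 20 (mod 104)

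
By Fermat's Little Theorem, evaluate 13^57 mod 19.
By Fermat: 13^{18} ≡ 1 mod 19. 57 = 3×18 + 3. So 13^{57} ≡ 13^{3} ≡ 12 mod 19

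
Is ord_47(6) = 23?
Powers of 6 mod 47: 6^1≡6, 6^2≡36, 6^3≡28, 6^4≡27, 6^5≡21, 6^6≡32, 6^7≡4, 6^8≡24, 6^9≡3, 6^10≡18, 6^11≡14, 6^12≡37, 6^13≡34, 6^14≡16, 6^15≡2, 6^16≡12, 6^17≡25, 6^18≡9, 6^19≡7, 6^20≡42, 6^21≡17, 6^22≡8, 6^23≡1. First k with 6^k≡1 is k=23. Yes, ord_47(6) = 23.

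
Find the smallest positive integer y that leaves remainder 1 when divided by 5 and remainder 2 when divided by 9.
M = 5 × 9 = 45. M₁ = 9, y₁ ≡ 4 (mod 5). M₂ = 5, y₂ ≡ 2 (mod 9). y = 1×9×4 + 2×5×2 ≡ 11 (mod 45)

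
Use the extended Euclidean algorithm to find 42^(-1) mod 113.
Extended GCD: 42(35) + 113(-13) = 1. So 42^(-1) ≡ 35 mod 113. Verify: 42 × 35 = 1470 ≡ 1 mod 113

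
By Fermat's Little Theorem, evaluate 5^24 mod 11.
By Fermat: 5^{10} ≡ 1 (mod 11). 24 = 2×10 + 4. So 5^{24} ≡ 5^{4} ≡ 9 (mod 11)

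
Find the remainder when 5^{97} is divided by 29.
By Fermat: 5^{28} ≡ 1 (mod 29). 97 = 3×28 + 13. So 5^{97} ≡ 5^{13} ≡ 6 (mod 29)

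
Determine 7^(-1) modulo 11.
Since 11 is prime, by Fermat 7^(-1) ≡ 7^{9} ≡ 8 (mod 11). Verify: 7 × 8 = 56 ≡ 1 (mod 11)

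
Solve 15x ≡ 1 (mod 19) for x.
Since 19 is prime, by Fermat 15^(-1) ≡ 15^{17} ≡ 14 (mod 19). Verify: 15 × 14 = 210 ≡ 1 (mod 19)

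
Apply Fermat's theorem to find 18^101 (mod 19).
By Fermat: 18^{18} ≡ 1 (mod 19). 101 = 5×18 + 11. So 18^{101} ≡ 18^{11} ≡ 18 (mod 19)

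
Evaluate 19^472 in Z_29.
Using Fermat: 19^{28} ≡ 1 mod 29. 472 ≡ 24 mod 28. So 19^{472} ≡ 19^{24} ≡ 23 mod 29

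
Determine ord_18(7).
Powers of 7 mod 18: 7^1≡7, 7^2≡13, 7^3≡1. So the order of 7 is 3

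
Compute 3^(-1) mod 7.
Since 7 is prime, by Fermat 3^(-1) ≡ 3^{5} ≡ 5 mod 7. Verify: 3 × 5 = 15 ≡ 1 mod 7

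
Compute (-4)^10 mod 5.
Using Fermat: (-4)^{4} ≡ 1 (mod 5). 10 ≡ 2 (mod 4). So (-4)^{10} ≡ (-4)^{2} ≡ 1 (mod 5)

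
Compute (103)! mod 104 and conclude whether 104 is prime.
(103)! mod 104 = 0. Since 0 ≢ -1 (mod 104), 104 is not prime.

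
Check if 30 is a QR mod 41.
By Euler's criterion: 30^{20} ≡ 40 (mod 41). Since this equals -1 (≡ 40), 30 is not a QR.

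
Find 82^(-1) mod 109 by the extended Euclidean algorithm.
Extended GCD: 82(4) + 109(-3) = 1. So 82^(-1) ≡ 4 mod 109. Verify: 82 × 4 = 328 ≡ 1 mod 109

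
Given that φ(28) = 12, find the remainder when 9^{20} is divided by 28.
By Euler: 9^{12} ≡ 1 mod 28 since gcd(9, 28) = 1. 20 = 1×12 + 8. So 9^{20} ≡ 9^{8} ≡ 25 mod 28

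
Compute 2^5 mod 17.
By repeated squaring mod 17: 2^{1}≡2, 2^{2}≡4, 2^{4}≡16. Then 2^{5} = 2^{4+1} ≡ 16 × 2 ≡ 15 mod 17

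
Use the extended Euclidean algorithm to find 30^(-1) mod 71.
Extended GCD: 30(-26) + 71(11) = 1. So 30^(-1) ≡ -26 ≡ 45 (mod 71). Verify: 30 × 45 = 1350 ≡ 1 (mod 71)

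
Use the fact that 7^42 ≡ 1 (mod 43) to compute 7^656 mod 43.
By Fermat: 7^{42} ≡ 1 (mod 43). 656 ≡ 26 (mod 42). So 7^{656} ≡ 7^{26} ≡ 6 (mod 43)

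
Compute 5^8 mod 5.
By repeated squaring (mod 5): 5^{1}≡0, 5^{2}≡0, 5^{4}≡0, 5^{8}≡0. So 5^{8} ≡ 0 (mod 5)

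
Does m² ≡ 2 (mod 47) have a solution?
By Euler's criterion: 2^{23} ≡ 1 (mod 47). Since this equals 1, 2 is a QR.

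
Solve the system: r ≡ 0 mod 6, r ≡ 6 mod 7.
M = 6 × 7 = 42. M₁ = 7, y₁ ≡ 1 mod 6. M₂ = 6, y₂ ≡ 6 mod 7. r = 0×7×1 + 6×6×6 ≡ 6 mod 42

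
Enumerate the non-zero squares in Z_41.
QRs mod 41: {1, 2, 4, 5, 8, 9, 10, 16, 18, 20, 21, 23, 25, 31, 32, 33, 36, 37, 39, 40}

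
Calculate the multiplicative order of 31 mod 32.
Powers of 31 mod 32: 31^1≡31, 31^2≡1. ord_32(31) = 2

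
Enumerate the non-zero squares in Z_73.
Quadratic residues modulo 73: {1, 2, 3, 4, 6, 8, 9, 12, 16, 18, 19, 23, 24, 25, 27, 32, 35, 36, 37, 38, 41, 46, 48, 49, 50, 54, 55, 57, 61, 64, 65, 67, 69, 70, 71, 72}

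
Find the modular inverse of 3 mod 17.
Since 17 is prime, by Fermat 3^(-1) ≡ 3^{15} ≡ 6 mod 17. Verify: 3 × 6 = 18 ≡ 1 mod 17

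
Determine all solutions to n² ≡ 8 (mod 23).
The square roots of 8 mod 23 are 13 and 10. Verify: 13² = 169 ≡ 8 (mod 23)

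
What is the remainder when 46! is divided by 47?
By Wilson's theorem, (46)! ≡ -1 ≡ 46 mod 47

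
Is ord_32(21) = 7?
Powers of 21 mod 32: 21^1≡21, 21^2≡25, 21^3≡13, 21^4≡17, 21^5≡5, 21^6≡9, 21^7≡29, 21^8≡1. 21^7≡29≢1, so ord ≠ 7. No, the actual order is 8.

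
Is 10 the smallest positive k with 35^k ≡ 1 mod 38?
Powers of 35 mod 38: 35^1≡35, 35^2≡9, 35^3≡11, 35^4≡5, 35^5≡23, 35^6≡7, 35^7≡17, 35^8≡25, 35^9≡1. Already 35^9≡1, so the order is 9 < 10. No, the actual order is 9.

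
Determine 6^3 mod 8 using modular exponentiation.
6^{3} = 216 ≡ 0 mod 8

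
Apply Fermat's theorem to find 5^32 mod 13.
By Fermat: 5^{12} ≡ 1 mod 13. 32 = 2×12 + 8. So 5^{32} ≡ 5^{8} ≡ 1 mod 13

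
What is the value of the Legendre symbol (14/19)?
(14/19) = 14^{9} mod 19 = -1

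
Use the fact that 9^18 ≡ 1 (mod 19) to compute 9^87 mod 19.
By Fermat: 9^{18} ≡ 1 (mod 19). 87 = 4×18 + 15. So 9^{87} ≡ 9^{15} ≡ 11 (mod 19)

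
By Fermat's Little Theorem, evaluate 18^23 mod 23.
By Fermat: 18^{22} ≡ 1 mod 23. So 18^{23} = 18^{22} · 18^{1} ≡ 18^{1} ≡ 18 mod 23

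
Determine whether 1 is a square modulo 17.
By Euler's criterion: 1^{8} ≡ 1 mod 17. Since this equals 1, 1 is a QR.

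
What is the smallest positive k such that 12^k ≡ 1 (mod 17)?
Powers of 12 mod 17: 12^1≡12, 12^2≡8, 12^3≡11, 12^4≡13, 12^5≡3, 12^6≡2, 12^7≡7, 12^8≡16, 12^9≡5, 12^10≡9, 12^11≡6, 12^12≡4, 12^13≡14, 12^14≡15, 12^15≡10, 12^16≡1. Order = 16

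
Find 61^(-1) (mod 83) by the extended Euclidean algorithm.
Extended GCD: 61(-34) + 83(25) = 1. So 61^(-1) ≡ -34 ≡ 49 (mod 83). Verify: 61 × 49 = 2989 ≡ 1 (mod 83)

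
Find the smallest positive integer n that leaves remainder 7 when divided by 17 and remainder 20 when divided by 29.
M = 17 × 29 = 493. M₁ = 29, y₁ ≡ 10 mod 17. M₂ = 17, y₂ ≡ 12 mod 29. n = 7×29×10 + 20×17×12 ≡ 194 mod 493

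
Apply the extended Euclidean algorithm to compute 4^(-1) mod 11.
Extended GCD: 4(3) + 11(-1) = 1. So 4^(-1) ≡ 3 (mod 11). Verify: 4 × 3 = 12 ≡ 1 (mod 11)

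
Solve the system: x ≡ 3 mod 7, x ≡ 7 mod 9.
M = 7 × 9 = 63. M₁ = 9, y₁ ≡ 4 mod 7. M₂ = 7, y₂ ≡ 4 mod 9. x = 3×9×4 + 7×7×4 ≡ 52 mod 63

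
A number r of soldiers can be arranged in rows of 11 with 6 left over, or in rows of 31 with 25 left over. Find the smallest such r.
M = 11 × 31 = 341. M₁ = 31, y₁ ≡ 5 mod 11. M₂ = 11, y₂ ≡ 17 mod 31. r = 6×31×5 + 25×11×17 ≡ 149 mod 341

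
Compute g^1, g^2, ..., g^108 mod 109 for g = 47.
47^1, 47^2, ..., 47^{108} mod 109: [47, 29, 55, 78, 69, 82, 39, 89, 41, 74, 99, 75, 37, 104, 92, 73, 52, 46, 91, 26, 23, 100, 13, 66, 50, 61, 33, 25, 85, 71, 67, 97, 90, 88, 103, 45, 44, 106, 77, 22, 53, 93, 11, 81, 101, 60, 95, 105, 30, 102, 107, 15, 51, 108, 62, 80, 54, 31, 40, 27, 70, 20, 68, 35, 10, 34, 72, 5, 17, 36, 57, 63, 18, 83, 86, 9, 96, 43, 59, 48, 76, 84, 24, 38, 42, 12, 19, 21, 6, 64, 65, 3, 32, 87, 56, 16, 98, 28, 8, 49, 14, 4, 79, 7, 2, 94, 58, 1]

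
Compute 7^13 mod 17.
By repeated squaring (mod 17): 7^{1}≡7, 7^{2}≡15, 7^{4}≡4, 7^{8}≡16. Then 7^{13} = 7^{8+4+1} ≡ 16 × 4 × 7 ≡ 6 (mod 17)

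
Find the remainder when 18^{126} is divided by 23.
By Fermat: 18^{22} ≡ 1 (mod 23). 126 = 5×22 + 16. So 18^{126} ≡ 18^{16} ≡ 3 (mod 23)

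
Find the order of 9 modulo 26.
Powers of 9 mod 26: 9^1≡9, 9^2≡3, 9^3≡1. ord_26(9) = 3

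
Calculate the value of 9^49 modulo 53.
By repeated squaring mod 53: 9^{1}≡9, 9^{2}≡28, 9^{4}≡42, 9^{8}≡15, 9^{16}≡13, 9^{32}≡10. Then 9^{49} = 9^{32+16+1} ≡ 10 × 13 × 9 ≡ 4 mod 53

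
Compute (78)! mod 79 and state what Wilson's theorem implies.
(78)! mod 79 = 78. Since this equals -1 mod 79, Wilson confirms 79 is prime.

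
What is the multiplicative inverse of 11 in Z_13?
Since 13 is prime, by Fermat 11^(-1) ≡ 11^{11} ≡ 6 (mod 13). Verify: 11 × 6 = 66 ≡ 1 (mod 13)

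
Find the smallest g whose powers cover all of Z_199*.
g = 3. For each prime q|198: 3^{99}≡198, 3^{66}≡106, 3^{18}≡125, none ≡ 1, so ord_199(3) = 198 and 3 is a primitive root.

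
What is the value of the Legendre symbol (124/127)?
(124/127) = 124^{63} mod 127 = 1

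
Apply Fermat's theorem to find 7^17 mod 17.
By Fermat: 7^{16} ≡ 1 mod 17. So 7^{17} = 7^{16} · 7^{1} ≡ 7^{1} ≡ 7 mod 17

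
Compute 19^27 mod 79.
By repeated squaring mod 79: 19^{1}≡19, 19^{2}≡45, 19^{4}≡50, 19^{8}≡51, 19^{16}≡73. Then 19^{27} = 19^{16+8+2+1} ≡ 73 × 51 × 45 × 19 ≡ 18 mod 79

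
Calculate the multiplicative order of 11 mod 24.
Powers of 11 mod 24: 11^1≡11, 11^2≡1. ord_24(11) = 2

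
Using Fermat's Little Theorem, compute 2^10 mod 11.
By Fermat's Little Theorem, 2^{10} ≡ 1 (mod 11) since 11 is prime and gcd(2, 11) = 1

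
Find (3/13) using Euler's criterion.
(3/13) = 3^{6} mod 13 = 1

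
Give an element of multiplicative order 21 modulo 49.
2 has order 21 mod 49 since 2^{21} ≡ 1 (mod 49) and no smaller power works.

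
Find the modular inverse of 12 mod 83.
Since 83 is prime, by Fermat 12^(-1) ≡ 12^{81} ≡ 7 mod 83. Verify: 12 × 7 = 84 ≡ 1 mod 83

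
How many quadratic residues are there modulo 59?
The squaring map on Z_59* is 2-to-1, so there are (58)/2 = 29 QRs.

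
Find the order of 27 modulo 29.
Powers of 27 mod 29: 27^1≡27, 27^2≡4, 27^3≡21, 27^4≡16, 27^5≡26, 27^6≡6, 27^7≡17, 27^8≡24, 27^9≡10, 27^10≡9, 27^11≡11, 27^12≡7, 27^13≡15, 27^14≡28, 27^15≡2, 27^16≡25, 27^17≡8, 27^18≡13, 27^19≡3, 27^20≡23, 27^21≡12, 27^22≡5, 27^23≡19, 27^24≡20, 27^25≡18, 27^26≡22, 27^27≡14, 27^28≡1. ord_29(27) = 28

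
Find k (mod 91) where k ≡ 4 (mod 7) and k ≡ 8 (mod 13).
M = 7 × 13 = 91. M₁ = 13, y₁ ≡ 6 (mod 7). M₂ = 7, y₂ ≡ 2 (mod 13). k = 4×13×6 + 8×7×2 ≡ 60 (mod 91)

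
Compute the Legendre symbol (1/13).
(1/13) = 1^{6} mod 13 = 1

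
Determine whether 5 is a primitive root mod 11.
5^{5} ≡ 1 (mod 11) and 5 < 10, so ord_11(5) = 5 ≠ 10 and 5 is not a primitive root.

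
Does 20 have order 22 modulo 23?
ord_23(20) divides 22. For each prime q|22: 20^{11}≡22, 20^{2}≡9, none ≡ 1. So 20 has order 22 and is a primitive root mod 23.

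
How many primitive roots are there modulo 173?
A prime p has φ(p-1) primitive roots; here φ(172) = 84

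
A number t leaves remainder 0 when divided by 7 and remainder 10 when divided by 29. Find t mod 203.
M = 7 × 29 = 203. M₁ = 29, y₁ ≡ 1 mod 7. M₂ = 7, y₂ ≡ 25 mod 29. t = 0×29×1 + 10×7×25 ≡ 126 mod 203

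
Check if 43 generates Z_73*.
43^{24} ≡ 1 (mod 73) and 24 < 72, so ord_73(43) = 24 ≠ 72 and 43 is not a primitive root.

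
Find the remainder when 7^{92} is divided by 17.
By Fermat: 7^{16} ≡ 1 (mod 17). 92 = 5×16 + 12. So 7^{92} ≡ 7^{12} ≡ 13 (mod 17)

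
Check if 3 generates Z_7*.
ord_7(3) divides 6. For each prime q|6: 3^{3}≡6, 3^{2}≡2, none ≡ 1. So 3 has order 6 and is a primitive root mod 7.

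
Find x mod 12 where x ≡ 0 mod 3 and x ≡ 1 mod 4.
M = 3 × 4 = 12. M₁ = 4, y₁ ≡ 1 mod 3. M₂ = 3, y₂ ≡ 3 mod 4. x = 0×4×1 + 1×3×3 ≡ 9 mod 12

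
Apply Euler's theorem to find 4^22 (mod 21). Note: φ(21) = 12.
By Euler: 4^{12} ≡ 1 (mod 21) since gcd(4, 21) = 1. 22 = 1×12 + 10. So 4^{22} ≡ 4^{10} ≡ 4 (mod 21)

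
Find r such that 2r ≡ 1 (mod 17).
Since 17 is prime, by Fermat 2^(-1) ≡ 2^{15} ≡ 9 (mod 17). Verify: 2 × 9 = 18 ≡ 1 (mod 17)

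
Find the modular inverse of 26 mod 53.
Since 53 is prime, by Fermat 26^(-1) ≡ 26^{51} ≡ 51 (mod 53). Verify: 26 × 51 = 1326 ≡ 1 (mod 53)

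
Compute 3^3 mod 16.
3^{3} = 27 ≡ 11 mod 16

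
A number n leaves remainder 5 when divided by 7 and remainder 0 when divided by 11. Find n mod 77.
M = 7 × 11 = 77. M₁ = 11, y₁ ≡ 2 mod 7. M₂ = 7, y₂ ≡ 8 mod 11. n = 5×11×2 + 0×7×8 ≡ 33 mod 77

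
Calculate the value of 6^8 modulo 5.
Using Fermat: 6^{4} ≡ 1 mod 5. 8 ≡ 0 mod 4. So 6^{8} ≡ 6^{0} ≡ 1 mod 5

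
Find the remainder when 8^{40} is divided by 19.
By Fermat: 8^{18} ≡ 1 (mod 19). 40 = 2×18 + 4. So 8^{40} ≡ 8^{4} ≡ 11 (mod 19)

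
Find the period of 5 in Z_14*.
Powers of 5 mod 14: 5^1≡5, 5^2≡11, 5^3≡13, 5^4≡9, 5^5≡3, 5^6≡1. So the order of 5 is 6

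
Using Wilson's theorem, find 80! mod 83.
(82)! = (80)! × (81) × (82) ≡ -1 mod 83. So (80)! ≡ -1 × [(82)(81)]^(-1) ≡ 41 mod 83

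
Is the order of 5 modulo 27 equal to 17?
Powers of 5 mod 27: 5^1≡5, 5^2≡25, 5^3≡17, 5^4≡4, 5^5≡20, 5^6≡19, 5^7≡14, 5^8≡16, 5^9≡26, 5^10≡22, 5^11≡2, 5^12≡10, 5^13≡23, 5^14≡7, 5^15≡8, 5^16≡13, 5^17≡11, 5^18≡1. 5^17≡11≢1, so ord ≠ 17. No, the actual order is 18.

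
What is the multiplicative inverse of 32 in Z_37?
Since 37 is prime, by Fermat 32^(-1) ≡ 32^{35} ≡ 22 (mod 37). Verify: 32 × 22 = 704 ≡ 1 (mod 37)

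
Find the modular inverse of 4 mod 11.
Since 11 is prime, by Fermat 4^(-1) ≡ 4^{9} ≡ 3 (mod 11). Verify: 4 × 3 = 12 ≡ 1 (mod 11)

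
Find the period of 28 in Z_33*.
Powers of 28 mod 33: 28^1≡28, 28^2≡25, 28^3≡7, 28^4≡31, 28^5≡10, 28^6≡16, 28^7≡19, 28^8≡4, 28^9≡13, 28^10≡1. ord_33(28) = 10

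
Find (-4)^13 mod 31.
By repeated squaring mod 31: (-4)^{1}≡27, (-4)^{2}≡16, (-4)^{4}≡8, (-4)^{8}≡2. Then (-4)^{13} = (-4)^{8+4+1} ≡ 2 × 8 × 27 ≡ 29 mod 31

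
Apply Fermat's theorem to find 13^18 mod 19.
By Fermat's Little Theorem, 13^{18} ≡ 1 mod 19 since 19 is prime and gcd(13, 19) = 1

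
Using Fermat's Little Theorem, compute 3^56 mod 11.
By Fermat: 3^{10} ≡ 1 mod 11. 56 = 5×10 + 6. So 3^{56} ≡ 3^{6} ≡ 3 mod 11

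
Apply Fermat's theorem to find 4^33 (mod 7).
By Fermat: 4^{6} ≡ 1 (mod 7). 33 = 5×6 + 3. So 4^{33} ≡ 4^{3} ≡ 1 (mod 7)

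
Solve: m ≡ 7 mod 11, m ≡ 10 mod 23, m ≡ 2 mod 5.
M = 11 × 23 × 5 = 1265. M₁ = 115, y₁ ≡ 9 mod 11. M₂ = 55, y₂ ≡ 18 mod 23. M₃ = 253, y₃ ≡ 2 mod 5. m = 7×115×9 + 10×55×18 + 2×253×2 ≡ 447 mod 1265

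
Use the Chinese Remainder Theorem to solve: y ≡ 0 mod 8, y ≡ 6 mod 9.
M = 8 × 9 = 72. M₁ = 9, y₁ ≡ 1 mod 8. M₂ = 8, y₂ ≡ 8 mod 9. y = 0×9×1 + 6×8×8 ≡ 24 mod 72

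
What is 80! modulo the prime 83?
(82)! = (80)! × (81) × (82) ≡ -1 mod 83. So (80)! ≡ -1 × [(82)(81)]^(-1) ≡ 41 mod 83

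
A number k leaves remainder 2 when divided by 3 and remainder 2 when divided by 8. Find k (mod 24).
M = 3 × 8 = 24. M₁ = 8, y₁ ≡ 2 (mod 3). M₂ = 3, y₂ ≡ 3 (mod 8). k = 2×8×2 + 2×3×3 ≡ 2 (mod 24)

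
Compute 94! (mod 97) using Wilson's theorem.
(96)! = (94)! × (95) × (96) ≡ -1 (mod 97). So (94)! ≡ -1 × [(96)(95)]^(-1) ≡ 48 (mod 97)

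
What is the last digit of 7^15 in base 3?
Using Fermat: 7^{2} ≡ 1 (mod 3). 15 ≡ 1 (mod 2). So 7^{15} ≡ 7^{1} ≡ 1 (mod 3)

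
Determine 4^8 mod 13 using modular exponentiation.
By repeated squaring (mod 13): 4^{1}≡4, 4^{2}≡3, 4^{4}≡9, 4^{8}≡3. So 4^{8} ≡ 3 (mod 13)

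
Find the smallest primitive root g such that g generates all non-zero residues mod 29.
g = 2. Powers: [2, 4, 8, 16, 3, 6, 12, 24, ...] generates all 28 non-zero residues.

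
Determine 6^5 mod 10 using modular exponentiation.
By repeated squaring (mod 10): 6^{1}≡6, 6^{2}≡6, 6^{4}≡6. Then 6^{5} = 6^{4+1} ≡ 6 × 6 ≡ 6 (mod 10)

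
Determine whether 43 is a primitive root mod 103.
ord_103(43) divides 102. For each prime q|102: 43^{51}≡102, 43^{34}≡46, 43^{6}≡81, none ≡ 1. So 43 has order 102 and is a primitive root mod 103.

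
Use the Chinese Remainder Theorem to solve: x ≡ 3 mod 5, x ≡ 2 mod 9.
M = 5 × 9 = 45. M₁ = 9, y₁ ≡ 4 mod 5. M₂ = 5, y₂ ≡ 2 mod 9. x = 3×9×4 + 2×5×2 ≡ 38 mod 45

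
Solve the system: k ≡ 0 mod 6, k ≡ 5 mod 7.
M = 6 × 7 = 42. M₁ = 7, y₁ ≡ 1 mod 6. M₂ = 6, y₂ ≡ 6 mod 7. k = 0×7×1 + 5×6×6 ≡ 12 mod 42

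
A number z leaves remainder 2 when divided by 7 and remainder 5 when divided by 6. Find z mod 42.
M = 7 × 6 = 42. M₁ = 6, y₁ ≡ 6 mod 7. M₂ = 7, y₂ ≡ 1 mod 6. z = 2×6×6 + 5×7×1 ≡ 23 mod 42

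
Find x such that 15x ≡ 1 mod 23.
Since 23 is prime, by Fermat 15^(-1) ≡ 15^{21} ≡ 20 mod 23. Verify: 15 × 20 = 300 ≡ 1 mod 23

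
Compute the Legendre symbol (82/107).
(82/107) = 82^{53} mod 107 = -1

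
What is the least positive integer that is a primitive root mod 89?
g = 3. Powers: [3, 9, 27, 81, 65, 17, 51, ...] generates all 88 non-zero residues.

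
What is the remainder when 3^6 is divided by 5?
Using Fermat: 3^{4} ≡ 1 (mod 5). 6 ≡ 2 (mod 4). So 3^{6} ≡ 3^{2} ≡ 4 (mod 5)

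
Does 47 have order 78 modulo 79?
ord_79(47) divides 78. For each prime q|78: 47^{39}≡78, 47^{26}≡55, 47^{6}≡52, none ≡ 1. So 47 has order 78 and is a primitive root mod 79.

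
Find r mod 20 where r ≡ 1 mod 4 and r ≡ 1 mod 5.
M = 4 × 5 = 20. M₁ = 5, y₁ ≡ 1 mod 4. M₂ = 4, y₂ ≡ 4 mod 5. r = 1×5×1 + 1×4×4 ≡ 1 mod 20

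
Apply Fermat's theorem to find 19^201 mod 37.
By Fermat: 19^{36} ≡ 1 mod 37. 201 ≡ 21 mod 36. So 19^{201} ≡ 19^{21} ≡ 23 mod 37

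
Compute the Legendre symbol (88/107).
(88/107) = 88^{53} mod 107 = -1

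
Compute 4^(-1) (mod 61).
Since 61 is prime, by Fermat 4^(-1) ≡ 4^{59} ≡ 46 (mod 61). Verify: 4 × 46 = 184 ≡ 1 (mod 61)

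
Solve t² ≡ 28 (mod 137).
The square roots of 28 mod 137 are 24 and 113. Verify: 24² = 576 ≡ 28 (mod 137)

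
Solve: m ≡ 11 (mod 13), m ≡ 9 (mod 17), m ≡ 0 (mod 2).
M = 13 × 17 × 2 = 442. M₁ = 34, y₁ ≡ 5 (mod 13). M₂ = 26, y₂ ≡ 2 (mod 17). M₃ = 221, y₃ ≡ 1 (mod 2). m = 11×34×5 + 9×26×2 + 0×221×1 ≡ 128 (mod 442)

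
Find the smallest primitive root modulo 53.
g = 2. For each prime q|52: 2^{26}≡52, 2^{4}≡16, none ≡ 1, so ord_53(2) = 52 and 2 is a primitive root.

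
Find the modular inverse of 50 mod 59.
Since 59 is prime, by Fermat 50^(-1) ≡ 50^{57} ≡ 13 (mod 59). Verify: 50 × 13 = 650 ≡ 1 (mod 59)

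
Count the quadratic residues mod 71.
Exactly half the non-zero residues mod a prime are QRs: (71-1)/2 = 35.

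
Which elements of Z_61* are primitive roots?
There are φ(60) = 16 primitive roots mod 61: {2, 6, 7, 10, 17, 18, 26, 30, 31, 35, 43, 44, 51, 54, 55, 59}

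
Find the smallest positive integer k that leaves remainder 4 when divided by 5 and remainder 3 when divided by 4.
M = 5 × 4 = 20. M₁ = 4, y₁ ≡ 4 mod 5. M₂ = 5, y₂ ≡ 1 mod 4. k = 4×4×4 + 3×5×1 ≡ 19 mod 20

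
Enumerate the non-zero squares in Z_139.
Quadratic residues modulo 139: {1, 4, 5, 6, 7, 9, 11, 13, 16, 20, 24, 25, 28, 29, 30, 31, 34, 35, 36, 37, 38, 41, 42, 44, 45, 46, 47, 49, 51, 52, 54, 55, 57, 63, 64, 65, 66, 67, 69, 71, 77, 78, 79, 80, 81, 83, 86, 89, 91, 96, 99, 100, 106, 107, 112, 113, 116, 117, 118, 120, 121, 122, 124, 125, 127, 129, 131, 136, 137}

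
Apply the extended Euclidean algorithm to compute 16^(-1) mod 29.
Extended GCD: 16(-9) + 29(5) = 1. So 16^(-1) ≡ -9 ≡ 20 (mod 29). Verify: 16 × 20 = 320 ≡ 1 (mod 29)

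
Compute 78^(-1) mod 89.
Since 89 is prime, by Fermat 78^(-1) ≡ 78^{87} ≡ 8 mod 89. Verify: 78 × 8 = 624 ≡ 1 mod 89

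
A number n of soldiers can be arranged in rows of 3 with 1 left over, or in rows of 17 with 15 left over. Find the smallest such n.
M = 3 × 17 = 51. M₁ = 17, y₁ ≡ 2 (mod 3). M₂ = 3, y₂ ≡ 6 (mod 17). n = 1×17×2 + 15×3×6 ≡ 49 (mod 51)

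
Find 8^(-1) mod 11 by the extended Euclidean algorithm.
Extended GCD: 8(-4) + 11(3) = 1. So 8^(-1) ≡ -4 ≡ 7 mod 11. Verify: 8 × 7 = 56 ≡ 1 mod 11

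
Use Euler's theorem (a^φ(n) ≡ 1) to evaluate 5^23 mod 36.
By Euler: 5^{12} ≡ 1 (mod 36) since gcd(5, 36) = 1. 23 = 1×12 + 11. So 5^{23} ≡ 5^{11} ≡ 29 (mod 36)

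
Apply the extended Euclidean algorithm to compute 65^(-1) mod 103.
Extended GCD: 65(-19) + 103(12) = 1. So 65^(-1) ≡ -19 ≡ 84 mod 103. Verify: 65 × 84 = 5460 ≡ 1 mod 103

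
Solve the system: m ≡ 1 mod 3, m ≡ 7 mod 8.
M = 3 × 8 = 24. M₁ = 8, y₁ ≡ 2 mod 3. M₂ = 3, y₂ ≡ 3 mod 8. m = 1×8×2 + 7×3×3 ≡ 7 mod 24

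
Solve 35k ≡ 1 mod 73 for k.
Since 73 is prime, by Fermat 35^(-1) ≡ 35^{71} ≡ 48 mod 73. Verify: 35 × 48 = 1680 ≡ 1 mod 73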